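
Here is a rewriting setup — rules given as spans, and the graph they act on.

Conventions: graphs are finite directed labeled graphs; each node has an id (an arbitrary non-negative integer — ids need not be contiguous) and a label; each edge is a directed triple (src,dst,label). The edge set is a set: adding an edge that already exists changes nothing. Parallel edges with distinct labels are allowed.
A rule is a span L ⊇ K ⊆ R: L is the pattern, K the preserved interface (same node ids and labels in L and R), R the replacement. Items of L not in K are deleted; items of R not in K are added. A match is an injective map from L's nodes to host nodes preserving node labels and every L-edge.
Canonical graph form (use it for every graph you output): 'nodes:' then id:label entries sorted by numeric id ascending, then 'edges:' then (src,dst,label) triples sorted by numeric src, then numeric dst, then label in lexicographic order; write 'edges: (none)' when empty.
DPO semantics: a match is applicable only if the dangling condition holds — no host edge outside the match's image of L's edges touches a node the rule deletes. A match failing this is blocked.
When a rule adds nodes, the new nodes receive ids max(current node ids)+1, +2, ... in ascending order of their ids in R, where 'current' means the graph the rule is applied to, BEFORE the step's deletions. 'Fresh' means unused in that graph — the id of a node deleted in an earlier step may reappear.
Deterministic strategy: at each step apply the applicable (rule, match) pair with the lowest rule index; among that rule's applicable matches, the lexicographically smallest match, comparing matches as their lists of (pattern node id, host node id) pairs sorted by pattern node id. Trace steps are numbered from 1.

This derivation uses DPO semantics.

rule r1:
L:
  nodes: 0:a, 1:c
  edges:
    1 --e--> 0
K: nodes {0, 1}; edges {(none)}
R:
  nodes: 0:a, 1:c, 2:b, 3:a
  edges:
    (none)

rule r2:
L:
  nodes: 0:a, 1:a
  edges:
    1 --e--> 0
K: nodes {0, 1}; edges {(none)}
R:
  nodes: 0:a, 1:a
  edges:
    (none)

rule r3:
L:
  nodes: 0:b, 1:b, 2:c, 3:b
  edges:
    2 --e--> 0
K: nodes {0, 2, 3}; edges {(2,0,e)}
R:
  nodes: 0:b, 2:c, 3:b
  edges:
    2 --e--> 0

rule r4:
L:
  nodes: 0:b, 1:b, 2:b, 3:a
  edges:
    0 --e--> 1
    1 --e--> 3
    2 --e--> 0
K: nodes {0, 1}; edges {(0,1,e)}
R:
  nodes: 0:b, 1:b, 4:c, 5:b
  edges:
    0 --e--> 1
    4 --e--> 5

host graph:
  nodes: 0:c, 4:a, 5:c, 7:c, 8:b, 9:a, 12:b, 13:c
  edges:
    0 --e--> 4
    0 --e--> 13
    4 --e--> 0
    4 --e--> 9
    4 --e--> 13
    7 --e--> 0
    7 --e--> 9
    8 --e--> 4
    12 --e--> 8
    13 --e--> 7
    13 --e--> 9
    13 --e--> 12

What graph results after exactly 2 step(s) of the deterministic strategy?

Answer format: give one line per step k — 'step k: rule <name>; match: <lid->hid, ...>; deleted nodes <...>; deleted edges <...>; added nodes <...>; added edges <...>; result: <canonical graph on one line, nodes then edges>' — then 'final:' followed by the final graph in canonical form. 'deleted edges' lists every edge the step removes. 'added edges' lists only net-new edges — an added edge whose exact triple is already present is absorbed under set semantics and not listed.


step 1: rule r1; match: 0->4, 1->0; deleted nodes (none); deleted edges (0,4,e); added nodes 14, 15; added edges (none); result: nodes: 0:c, 4:a, 5:c, 7:c, 8:b, 9:a, 12:b, 13:c, 14:b, 15:a edges: (0,13,e); (4,0,e); (4,9,e); (4,13,e); (7,0,e); (7,9,e); (8,4,e); (12,8,e); (13,7,e); (13,9,e); (13,12,e)
step 2: rule r1; match: 0->9, 1->7; deleted nodes (none); deleted edges (7,9,e); added nodes 16, 17; added edges (none); result: nodes: 0:c, 4:a, 5:c, 7:c, 8:b, 9:a, 12:b, 13:c, 14:b, 15:a, 16:b, 17:a edges: (0,13,e); (4,0,e); (4,9,e); (4,13,e); (7,0,e); (8,4,e); (12,8,e); (13,7,e); (13,9,e); (13,12,e)
final:
nodes: 0:c, 4:a, 5:c, 7:c, 8:b, 9:a, 12:b, 13:c, 14:b, 15:a, 16:b, 17:a
edges: (0,13,e); (4,0,e); (4,9,e); (4,13,e); (7,0,e); (8,4,e); (12,8,e); (13,7,e); (13,9,e); (13,12,e)


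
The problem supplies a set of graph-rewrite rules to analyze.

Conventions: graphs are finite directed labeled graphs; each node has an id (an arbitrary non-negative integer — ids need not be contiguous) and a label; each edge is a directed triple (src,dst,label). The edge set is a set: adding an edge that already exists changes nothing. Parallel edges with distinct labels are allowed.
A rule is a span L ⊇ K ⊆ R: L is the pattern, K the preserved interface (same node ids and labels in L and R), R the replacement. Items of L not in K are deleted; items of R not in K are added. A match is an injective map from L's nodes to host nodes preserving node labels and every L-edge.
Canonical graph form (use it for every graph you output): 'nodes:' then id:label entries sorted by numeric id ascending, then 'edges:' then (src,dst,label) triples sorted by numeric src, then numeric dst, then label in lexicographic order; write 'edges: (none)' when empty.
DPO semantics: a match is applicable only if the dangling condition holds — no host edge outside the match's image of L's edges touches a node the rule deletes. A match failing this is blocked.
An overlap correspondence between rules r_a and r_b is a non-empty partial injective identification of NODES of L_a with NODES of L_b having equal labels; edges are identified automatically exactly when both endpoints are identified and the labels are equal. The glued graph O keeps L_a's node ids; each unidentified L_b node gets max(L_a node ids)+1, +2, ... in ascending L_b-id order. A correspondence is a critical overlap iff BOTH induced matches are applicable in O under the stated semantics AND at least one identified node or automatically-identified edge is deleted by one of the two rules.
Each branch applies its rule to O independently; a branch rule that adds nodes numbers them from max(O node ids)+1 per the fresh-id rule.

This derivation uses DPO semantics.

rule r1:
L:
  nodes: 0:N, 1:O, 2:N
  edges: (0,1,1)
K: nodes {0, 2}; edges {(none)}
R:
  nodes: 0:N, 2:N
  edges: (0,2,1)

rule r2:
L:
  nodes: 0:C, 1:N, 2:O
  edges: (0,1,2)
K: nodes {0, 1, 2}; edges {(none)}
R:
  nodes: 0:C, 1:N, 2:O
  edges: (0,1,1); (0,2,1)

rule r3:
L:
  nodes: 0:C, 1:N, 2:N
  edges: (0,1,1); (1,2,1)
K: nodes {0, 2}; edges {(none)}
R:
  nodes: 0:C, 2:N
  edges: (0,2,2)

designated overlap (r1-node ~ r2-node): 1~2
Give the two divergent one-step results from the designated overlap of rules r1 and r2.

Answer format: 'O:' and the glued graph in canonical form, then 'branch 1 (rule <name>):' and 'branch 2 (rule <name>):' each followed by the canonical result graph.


O:
nodes: 0:N, 1:O, 2:N, 3:C, 4:N
edges: (0,1,1); (3,4,2)
branch 1 (rule r1):
nodes: 0:N, 2:N, 3:C, 4:N
edges: (0,2,1); (3,4,2)
branch 2 (rule r2):
nodes: 0:N, 1:O, 2:N, 3:C, 4:N
edges: (0,1,1); (3,1,1); (3,4,1)


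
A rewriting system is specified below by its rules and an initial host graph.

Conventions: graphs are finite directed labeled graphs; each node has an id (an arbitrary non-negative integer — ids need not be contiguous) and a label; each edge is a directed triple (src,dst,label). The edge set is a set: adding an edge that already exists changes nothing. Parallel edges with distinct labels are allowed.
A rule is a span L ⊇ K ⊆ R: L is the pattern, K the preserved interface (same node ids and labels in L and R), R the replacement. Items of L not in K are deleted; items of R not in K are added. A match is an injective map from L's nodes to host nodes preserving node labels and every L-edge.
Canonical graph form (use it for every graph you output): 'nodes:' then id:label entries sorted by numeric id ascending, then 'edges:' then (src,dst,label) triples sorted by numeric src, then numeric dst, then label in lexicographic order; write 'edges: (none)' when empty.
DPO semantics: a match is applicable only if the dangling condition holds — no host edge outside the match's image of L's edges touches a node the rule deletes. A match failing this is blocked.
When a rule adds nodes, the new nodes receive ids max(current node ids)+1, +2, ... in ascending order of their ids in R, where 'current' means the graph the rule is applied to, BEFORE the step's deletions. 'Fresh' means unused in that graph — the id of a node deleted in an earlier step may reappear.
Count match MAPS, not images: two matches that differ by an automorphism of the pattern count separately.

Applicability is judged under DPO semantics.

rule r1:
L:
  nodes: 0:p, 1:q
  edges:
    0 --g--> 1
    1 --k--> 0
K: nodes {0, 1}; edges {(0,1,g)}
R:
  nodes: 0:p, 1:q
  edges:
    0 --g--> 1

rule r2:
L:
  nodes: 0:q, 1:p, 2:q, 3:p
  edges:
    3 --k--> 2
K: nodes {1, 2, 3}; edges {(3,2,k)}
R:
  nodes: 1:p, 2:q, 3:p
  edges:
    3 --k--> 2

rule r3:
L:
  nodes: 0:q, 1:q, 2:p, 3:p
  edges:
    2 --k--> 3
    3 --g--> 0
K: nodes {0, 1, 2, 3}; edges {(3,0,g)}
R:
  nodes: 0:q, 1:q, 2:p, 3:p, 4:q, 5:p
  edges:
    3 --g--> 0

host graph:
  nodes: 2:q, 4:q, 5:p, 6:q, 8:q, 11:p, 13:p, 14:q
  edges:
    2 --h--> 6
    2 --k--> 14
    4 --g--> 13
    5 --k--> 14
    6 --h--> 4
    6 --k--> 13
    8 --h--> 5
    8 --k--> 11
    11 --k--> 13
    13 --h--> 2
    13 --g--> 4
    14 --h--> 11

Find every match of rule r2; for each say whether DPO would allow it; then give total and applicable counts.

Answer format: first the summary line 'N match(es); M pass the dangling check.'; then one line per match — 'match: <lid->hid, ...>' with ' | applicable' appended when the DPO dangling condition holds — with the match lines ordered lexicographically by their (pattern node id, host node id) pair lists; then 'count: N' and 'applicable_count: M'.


8 match(es); 0 pass the dangling check.
match: 0->2, 1->11, 2->14, 3->5
match: 0->2, 1->13, 2->14, 3->5
match: 0->4, 1->11, 2->14, 3->5
match: 0->4, 1->13, 2->14, 3->5
match: 0->6, 1->11, 2->14, 3->5
match: 0->6, 1->13, 2->14, 3->5
match: 0->8, 1->11, 2->14, 3->5
match: 0->8, 1->13, 2->14, 3->5
count: 8
applicable_count: 0


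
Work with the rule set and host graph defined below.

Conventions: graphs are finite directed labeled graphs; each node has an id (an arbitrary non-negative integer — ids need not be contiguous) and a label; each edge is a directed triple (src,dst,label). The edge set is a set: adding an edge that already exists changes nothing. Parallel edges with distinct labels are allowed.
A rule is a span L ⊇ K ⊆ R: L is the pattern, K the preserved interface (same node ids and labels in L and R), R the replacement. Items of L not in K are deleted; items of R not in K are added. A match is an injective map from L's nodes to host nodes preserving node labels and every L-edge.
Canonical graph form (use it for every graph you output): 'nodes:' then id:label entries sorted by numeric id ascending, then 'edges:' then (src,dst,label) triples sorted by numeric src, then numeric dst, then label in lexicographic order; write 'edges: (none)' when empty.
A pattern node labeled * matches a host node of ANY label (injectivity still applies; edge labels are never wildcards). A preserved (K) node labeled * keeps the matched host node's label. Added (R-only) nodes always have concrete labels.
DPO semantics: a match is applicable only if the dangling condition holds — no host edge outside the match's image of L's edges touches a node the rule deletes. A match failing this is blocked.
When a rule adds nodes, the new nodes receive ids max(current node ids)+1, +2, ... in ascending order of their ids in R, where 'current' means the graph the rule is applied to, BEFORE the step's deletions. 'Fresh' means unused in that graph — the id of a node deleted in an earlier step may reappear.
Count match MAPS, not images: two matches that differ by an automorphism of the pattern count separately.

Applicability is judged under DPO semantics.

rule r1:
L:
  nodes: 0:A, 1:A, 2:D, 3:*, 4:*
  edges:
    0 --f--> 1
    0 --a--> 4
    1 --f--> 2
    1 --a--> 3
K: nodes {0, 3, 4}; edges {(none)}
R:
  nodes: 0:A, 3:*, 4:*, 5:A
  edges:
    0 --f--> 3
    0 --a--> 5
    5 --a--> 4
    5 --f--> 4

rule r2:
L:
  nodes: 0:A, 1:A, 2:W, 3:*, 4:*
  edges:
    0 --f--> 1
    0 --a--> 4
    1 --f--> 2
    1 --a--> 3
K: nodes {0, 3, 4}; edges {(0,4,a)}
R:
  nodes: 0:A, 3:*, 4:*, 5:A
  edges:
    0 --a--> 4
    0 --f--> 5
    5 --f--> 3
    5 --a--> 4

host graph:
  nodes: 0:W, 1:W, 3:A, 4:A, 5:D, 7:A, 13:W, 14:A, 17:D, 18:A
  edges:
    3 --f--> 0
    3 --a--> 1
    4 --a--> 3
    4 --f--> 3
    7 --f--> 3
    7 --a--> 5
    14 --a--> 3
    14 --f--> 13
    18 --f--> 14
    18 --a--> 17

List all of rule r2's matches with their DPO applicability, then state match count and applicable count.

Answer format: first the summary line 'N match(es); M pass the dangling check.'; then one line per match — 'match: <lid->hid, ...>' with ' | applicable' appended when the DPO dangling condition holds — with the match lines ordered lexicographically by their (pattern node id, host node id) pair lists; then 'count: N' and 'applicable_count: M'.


2 match(es); 1 pass the dangling check.
match: 0->7, 1->3, 2->0, 3->1, 4->5
match: 0->18, 1->14, 2->13, 3->3, 4->17 | applicable
count: 2
applicable_count: 1


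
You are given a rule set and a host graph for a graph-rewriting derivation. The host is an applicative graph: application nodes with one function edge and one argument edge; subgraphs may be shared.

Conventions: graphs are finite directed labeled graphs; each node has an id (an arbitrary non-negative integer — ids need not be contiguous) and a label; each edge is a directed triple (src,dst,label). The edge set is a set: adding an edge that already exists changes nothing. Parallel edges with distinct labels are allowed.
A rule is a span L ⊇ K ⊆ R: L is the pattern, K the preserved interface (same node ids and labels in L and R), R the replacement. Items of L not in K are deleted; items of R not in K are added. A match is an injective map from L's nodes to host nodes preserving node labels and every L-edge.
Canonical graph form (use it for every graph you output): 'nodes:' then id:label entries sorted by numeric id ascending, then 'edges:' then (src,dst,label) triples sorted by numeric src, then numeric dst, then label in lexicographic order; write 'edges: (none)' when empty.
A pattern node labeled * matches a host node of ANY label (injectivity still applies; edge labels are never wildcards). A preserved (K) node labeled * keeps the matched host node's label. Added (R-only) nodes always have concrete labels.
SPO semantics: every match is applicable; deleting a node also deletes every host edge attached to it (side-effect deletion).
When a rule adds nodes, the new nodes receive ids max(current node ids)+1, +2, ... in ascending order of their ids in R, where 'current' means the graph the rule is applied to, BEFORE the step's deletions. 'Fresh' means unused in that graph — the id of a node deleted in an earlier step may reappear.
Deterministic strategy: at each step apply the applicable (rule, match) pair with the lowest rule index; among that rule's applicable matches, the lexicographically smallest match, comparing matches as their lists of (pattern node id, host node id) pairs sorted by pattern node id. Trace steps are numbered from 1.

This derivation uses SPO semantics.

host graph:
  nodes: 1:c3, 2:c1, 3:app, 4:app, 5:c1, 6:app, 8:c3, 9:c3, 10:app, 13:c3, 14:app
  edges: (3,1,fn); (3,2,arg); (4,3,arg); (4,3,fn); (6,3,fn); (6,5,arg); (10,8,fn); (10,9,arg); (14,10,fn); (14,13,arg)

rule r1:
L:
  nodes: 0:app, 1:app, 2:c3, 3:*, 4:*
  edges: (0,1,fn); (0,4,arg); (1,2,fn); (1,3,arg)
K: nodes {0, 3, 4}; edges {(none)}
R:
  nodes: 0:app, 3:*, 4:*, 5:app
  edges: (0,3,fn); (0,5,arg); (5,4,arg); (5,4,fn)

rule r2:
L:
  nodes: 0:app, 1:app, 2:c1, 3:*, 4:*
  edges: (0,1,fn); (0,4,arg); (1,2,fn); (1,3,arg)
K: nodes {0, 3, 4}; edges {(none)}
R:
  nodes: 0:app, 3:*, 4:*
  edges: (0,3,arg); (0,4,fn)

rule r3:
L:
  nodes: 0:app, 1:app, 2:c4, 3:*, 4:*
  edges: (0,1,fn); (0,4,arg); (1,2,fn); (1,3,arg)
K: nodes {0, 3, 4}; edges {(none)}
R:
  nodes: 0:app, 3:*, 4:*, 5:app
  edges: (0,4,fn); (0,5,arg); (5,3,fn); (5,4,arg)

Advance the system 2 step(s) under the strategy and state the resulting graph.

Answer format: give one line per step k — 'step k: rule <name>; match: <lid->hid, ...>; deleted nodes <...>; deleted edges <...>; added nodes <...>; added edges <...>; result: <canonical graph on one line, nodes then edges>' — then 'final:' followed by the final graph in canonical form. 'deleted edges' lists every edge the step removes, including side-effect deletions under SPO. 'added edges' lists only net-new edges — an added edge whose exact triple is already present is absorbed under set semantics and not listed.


step 1: rule r1; match: 0->6, 1->3, 2->1, 3->2, 4->5; deleted nodes 1, 3; deleted edges (3,1,fn); (3,2,arg); (4,3,arg); (4,3,fn); (6,3,fn); (6,5,arg); added nodes 15; added edges (6,2,fn); (6,15,arg); (15,5,arg); (15,5,fn); result: nodes: 2:c1, 4:app, 5:c1, 6:app, 8:c3, 9:c3, 10:app, 13:c3, 14:app, 15:app edges: (6,2,fn); (6,15,arg); (10,8,fn); (10,9,arg); (14,10,fn); (14,13,arg); (15,5,arg); (15,5,fn)
step 2: rule r1; match: 0->14, 1->10, 2->8, 3->9, 4->13; deleted nodes 8, 10; deleted edges (10,8,fn); (10,9,arg); (14,10,fn); (14,13,arg); added nodes 16; added edges (14,9,fn); (14,16,arg); (16,13,arg); (16,13,fn); result: nodes: 2:c1, 4:app, 5:c1, 6:app, 9:c3, 13:c3, 14:app, 15:app, 16:app edges: (6,2,fn); (6,15,arg); (14,9,fn); (14,16,arg); (15,5,arg); (15,5,fn); (16,13,arg); (16,13,fn)
final:
nodes: 2:c1, 4:app, 5:c1, 6:app, 9:c3, 13:c3, 14:app, 15:app, 16:app
edges: (6,2,fn); (6,15,arg); (14,9,fn); (14,16,arg); (15,5,arg); (15,5,fn); (16,13,arg); (16,13,fn)


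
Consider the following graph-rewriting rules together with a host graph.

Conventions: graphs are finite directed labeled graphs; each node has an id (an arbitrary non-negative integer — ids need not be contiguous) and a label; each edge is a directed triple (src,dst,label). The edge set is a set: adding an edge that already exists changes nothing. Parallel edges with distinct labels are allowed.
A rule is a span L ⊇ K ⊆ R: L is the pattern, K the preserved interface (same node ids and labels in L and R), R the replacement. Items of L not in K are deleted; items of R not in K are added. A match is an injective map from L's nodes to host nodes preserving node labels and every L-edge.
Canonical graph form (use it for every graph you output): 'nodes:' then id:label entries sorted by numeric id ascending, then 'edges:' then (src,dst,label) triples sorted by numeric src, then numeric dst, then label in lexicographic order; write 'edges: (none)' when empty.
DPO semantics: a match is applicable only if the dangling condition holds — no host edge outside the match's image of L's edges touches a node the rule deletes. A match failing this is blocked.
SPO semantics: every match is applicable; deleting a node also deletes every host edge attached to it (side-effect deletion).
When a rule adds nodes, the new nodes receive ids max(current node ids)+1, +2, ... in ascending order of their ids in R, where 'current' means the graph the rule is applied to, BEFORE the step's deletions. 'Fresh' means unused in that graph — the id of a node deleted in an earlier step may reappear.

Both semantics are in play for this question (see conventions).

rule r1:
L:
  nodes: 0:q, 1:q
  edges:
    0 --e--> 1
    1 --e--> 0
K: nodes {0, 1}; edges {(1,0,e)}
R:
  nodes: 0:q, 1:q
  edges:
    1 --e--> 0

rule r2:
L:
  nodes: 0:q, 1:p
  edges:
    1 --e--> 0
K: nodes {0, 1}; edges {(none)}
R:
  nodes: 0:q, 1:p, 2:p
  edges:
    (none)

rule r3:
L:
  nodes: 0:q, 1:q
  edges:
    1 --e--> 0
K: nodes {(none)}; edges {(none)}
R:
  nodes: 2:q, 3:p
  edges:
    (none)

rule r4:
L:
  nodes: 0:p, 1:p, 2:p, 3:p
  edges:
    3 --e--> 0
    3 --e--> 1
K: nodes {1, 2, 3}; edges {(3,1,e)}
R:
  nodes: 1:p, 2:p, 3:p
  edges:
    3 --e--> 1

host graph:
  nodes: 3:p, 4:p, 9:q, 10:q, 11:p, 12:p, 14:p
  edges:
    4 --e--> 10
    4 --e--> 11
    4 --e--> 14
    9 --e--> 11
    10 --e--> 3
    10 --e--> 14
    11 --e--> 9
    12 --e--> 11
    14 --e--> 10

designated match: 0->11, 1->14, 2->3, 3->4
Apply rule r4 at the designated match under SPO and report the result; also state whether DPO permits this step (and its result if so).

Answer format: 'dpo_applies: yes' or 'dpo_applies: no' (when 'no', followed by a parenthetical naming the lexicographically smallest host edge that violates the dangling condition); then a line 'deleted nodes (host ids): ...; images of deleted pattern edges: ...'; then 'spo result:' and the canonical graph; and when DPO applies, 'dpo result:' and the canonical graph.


dpo_applies: no
(the rule deletes node 11, which keeps host edge (9,11,e) outside the match image — the dangling condition fails, DPO blocks; SPO proceeds and side-deletes such edges)
deleted nodes (host ids): 11; images of deleted pattern edges: (4,11,e)
spo result:
nodes: 3:p, 4:p, 9:q, 10:q, 12:p, 14:p
edges: (4,10,e); (4,14,e); (10,3,e); (10,14,e); (14,10,e)


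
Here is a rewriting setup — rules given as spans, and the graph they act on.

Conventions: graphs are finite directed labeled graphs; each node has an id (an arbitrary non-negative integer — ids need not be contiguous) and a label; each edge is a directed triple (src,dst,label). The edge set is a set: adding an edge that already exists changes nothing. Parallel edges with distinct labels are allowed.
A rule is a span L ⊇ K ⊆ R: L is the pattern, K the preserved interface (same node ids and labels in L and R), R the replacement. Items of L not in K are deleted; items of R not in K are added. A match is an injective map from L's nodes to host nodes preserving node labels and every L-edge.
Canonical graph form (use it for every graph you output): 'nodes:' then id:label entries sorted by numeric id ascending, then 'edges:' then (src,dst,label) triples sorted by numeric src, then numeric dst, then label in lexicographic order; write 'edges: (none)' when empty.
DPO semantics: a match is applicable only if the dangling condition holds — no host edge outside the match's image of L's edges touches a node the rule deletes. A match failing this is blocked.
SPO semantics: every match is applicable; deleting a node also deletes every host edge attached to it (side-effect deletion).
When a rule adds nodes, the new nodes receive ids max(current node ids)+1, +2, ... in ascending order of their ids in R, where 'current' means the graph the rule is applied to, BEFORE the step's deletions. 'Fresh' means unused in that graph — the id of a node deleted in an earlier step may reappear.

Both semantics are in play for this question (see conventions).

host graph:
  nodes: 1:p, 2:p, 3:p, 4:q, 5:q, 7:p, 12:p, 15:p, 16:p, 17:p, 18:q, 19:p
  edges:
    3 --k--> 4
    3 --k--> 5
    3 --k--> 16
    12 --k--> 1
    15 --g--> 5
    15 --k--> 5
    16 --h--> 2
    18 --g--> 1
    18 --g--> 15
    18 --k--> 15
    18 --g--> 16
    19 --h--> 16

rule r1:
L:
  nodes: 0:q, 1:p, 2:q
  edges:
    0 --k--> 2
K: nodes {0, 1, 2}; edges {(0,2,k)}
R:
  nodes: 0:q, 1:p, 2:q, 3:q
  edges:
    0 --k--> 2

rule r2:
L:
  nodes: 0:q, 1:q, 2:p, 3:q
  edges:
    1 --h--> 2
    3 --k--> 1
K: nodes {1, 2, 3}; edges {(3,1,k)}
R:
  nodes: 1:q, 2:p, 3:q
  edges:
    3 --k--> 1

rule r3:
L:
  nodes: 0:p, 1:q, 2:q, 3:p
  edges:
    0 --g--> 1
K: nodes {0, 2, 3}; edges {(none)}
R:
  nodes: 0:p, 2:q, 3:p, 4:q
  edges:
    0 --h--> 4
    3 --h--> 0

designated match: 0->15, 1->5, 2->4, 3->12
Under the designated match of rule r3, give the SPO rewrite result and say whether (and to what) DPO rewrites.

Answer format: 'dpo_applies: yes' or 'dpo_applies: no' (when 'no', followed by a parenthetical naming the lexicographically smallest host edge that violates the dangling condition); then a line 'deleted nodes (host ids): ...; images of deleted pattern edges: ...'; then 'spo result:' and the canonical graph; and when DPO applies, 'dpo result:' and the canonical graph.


dpo_applies: no
(the rule deletes node 5, which keeps host edge (3,5,k) outside the match image — the dangling condition fails, DPO blocks; SPO proceeds and side-deletes such edges)
deleted nodes (host ids): 5; images of deleted pattern edges: (15,5,g)
spo result:
nodes: 1:p, 2:p, 3:p, 4:q, 7:p, 12:p, 15:p, 16:p, 17:p, 18:q, 19:p, 20:q
edges: (3,4,k); (3,16,k); (12,1,k); (12,15,h); (15,20,h); (16,2,h); (18,1,g); (18,15,g); (18,15,k); (18,16,g); (19,16,h)


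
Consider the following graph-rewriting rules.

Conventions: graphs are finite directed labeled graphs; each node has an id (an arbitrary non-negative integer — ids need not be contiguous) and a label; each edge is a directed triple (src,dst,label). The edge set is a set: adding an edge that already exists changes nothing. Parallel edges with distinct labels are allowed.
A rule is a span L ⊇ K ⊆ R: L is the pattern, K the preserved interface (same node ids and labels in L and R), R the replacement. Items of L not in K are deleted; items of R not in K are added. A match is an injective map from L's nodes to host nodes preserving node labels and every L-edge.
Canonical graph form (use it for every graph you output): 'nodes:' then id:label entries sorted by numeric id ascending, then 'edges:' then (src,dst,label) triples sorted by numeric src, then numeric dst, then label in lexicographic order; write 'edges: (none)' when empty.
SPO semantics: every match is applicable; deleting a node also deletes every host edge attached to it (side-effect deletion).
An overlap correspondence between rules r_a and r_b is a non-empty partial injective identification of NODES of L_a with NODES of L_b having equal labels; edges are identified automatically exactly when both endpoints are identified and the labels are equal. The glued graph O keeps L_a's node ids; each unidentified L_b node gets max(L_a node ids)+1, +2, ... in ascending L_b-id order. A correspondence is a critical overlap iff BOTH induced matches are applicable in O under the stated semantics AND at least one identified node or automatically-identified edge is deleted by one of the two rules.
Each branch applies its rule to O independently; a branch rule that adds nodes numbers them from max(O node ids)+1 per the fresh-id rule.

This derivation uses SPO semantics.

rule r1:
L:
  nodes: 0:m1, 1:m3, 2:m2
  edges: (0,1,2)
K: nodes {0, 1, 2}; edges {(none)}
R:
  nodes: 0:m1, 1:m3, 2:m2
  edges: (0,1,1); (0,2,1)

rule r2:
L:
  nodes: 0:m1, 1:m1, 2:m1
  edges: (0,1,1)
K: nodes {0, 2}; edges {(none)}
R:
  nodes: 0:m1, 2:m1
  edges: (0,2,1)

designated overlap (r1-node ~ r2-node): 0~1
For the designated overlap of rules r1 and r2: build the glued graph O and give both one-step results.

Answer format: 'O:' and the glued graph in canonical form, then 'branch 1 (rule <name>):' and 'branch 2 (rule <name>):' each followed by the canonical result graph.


O:
nodes: 0:m1, 1:m3, 2:m2, 3:m1, 4:m1
edges: (0,1,2); (3,0,1)
branch 1 (rule r1):
nodes: 0:m1, 1:m3, 2:m2, 3:m1, 4:m1
edges: (0,1,1); (0,2,1); (3,0,1)
branch 2 (rule r2):
nodes: 1:m3, 2:m2, 3:m1, 4:m1
edges: (3,4,1)


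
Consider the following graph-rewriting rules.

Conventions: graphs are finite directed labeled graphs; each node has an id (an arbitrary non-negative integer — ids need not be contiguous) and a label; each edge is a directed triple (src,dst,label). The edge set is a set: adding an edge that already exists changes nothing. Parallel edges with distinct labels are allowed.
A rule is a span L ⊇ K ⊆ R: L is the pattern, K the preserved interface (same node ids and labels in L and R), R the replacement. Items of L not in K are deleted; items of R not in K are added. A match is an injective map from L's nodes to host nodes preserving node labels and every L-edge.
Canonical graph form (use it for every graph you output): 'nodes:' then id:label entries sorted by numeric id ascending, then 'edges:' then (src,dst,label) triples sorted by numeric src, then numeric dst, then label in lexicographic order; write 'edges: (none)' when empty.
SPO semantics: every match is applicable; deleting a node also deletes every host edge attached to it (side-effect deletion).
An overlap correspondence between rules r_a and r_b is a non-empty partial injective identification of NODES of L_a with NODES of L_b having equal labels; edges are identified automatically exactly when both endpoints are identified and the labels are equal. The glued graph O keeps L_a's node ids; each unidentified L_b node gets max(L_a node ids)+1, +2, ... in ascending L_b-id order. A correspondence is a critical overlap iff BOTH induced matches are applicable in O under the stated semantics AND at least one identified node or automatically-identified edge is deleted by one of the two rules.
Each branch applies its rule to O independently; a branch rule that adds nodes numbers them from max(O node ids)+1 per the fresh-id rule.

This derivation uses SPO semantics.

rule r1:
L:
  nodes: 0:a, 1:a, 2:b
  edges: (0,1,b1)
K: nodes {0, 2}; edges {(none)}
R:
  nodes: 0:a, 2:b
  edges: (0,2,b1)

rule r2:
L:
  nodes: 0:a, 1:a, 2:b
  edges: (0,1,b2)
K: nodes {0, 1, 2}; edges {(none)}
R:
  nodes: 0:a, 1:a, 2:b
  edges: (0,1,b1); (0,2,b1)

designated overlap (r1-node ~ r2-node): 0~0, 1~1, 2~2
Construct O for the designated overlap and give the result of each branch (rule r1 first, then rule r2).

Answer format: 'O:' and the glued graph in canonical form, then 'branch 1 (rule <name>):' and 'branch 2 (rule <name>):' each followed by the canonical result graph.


O:
nodes: 0:a, 1:a, 2:b
edges: (0,1,b1); (0,1,b2)
branch 1 (rule r1):
nodes: 0:a, 2:b
edges: (0,2,b1)
branch 2 (rule r2):
nodes: 0:a, 1:a, 2:b
edges: (0,1,b1); (0,2,b1)


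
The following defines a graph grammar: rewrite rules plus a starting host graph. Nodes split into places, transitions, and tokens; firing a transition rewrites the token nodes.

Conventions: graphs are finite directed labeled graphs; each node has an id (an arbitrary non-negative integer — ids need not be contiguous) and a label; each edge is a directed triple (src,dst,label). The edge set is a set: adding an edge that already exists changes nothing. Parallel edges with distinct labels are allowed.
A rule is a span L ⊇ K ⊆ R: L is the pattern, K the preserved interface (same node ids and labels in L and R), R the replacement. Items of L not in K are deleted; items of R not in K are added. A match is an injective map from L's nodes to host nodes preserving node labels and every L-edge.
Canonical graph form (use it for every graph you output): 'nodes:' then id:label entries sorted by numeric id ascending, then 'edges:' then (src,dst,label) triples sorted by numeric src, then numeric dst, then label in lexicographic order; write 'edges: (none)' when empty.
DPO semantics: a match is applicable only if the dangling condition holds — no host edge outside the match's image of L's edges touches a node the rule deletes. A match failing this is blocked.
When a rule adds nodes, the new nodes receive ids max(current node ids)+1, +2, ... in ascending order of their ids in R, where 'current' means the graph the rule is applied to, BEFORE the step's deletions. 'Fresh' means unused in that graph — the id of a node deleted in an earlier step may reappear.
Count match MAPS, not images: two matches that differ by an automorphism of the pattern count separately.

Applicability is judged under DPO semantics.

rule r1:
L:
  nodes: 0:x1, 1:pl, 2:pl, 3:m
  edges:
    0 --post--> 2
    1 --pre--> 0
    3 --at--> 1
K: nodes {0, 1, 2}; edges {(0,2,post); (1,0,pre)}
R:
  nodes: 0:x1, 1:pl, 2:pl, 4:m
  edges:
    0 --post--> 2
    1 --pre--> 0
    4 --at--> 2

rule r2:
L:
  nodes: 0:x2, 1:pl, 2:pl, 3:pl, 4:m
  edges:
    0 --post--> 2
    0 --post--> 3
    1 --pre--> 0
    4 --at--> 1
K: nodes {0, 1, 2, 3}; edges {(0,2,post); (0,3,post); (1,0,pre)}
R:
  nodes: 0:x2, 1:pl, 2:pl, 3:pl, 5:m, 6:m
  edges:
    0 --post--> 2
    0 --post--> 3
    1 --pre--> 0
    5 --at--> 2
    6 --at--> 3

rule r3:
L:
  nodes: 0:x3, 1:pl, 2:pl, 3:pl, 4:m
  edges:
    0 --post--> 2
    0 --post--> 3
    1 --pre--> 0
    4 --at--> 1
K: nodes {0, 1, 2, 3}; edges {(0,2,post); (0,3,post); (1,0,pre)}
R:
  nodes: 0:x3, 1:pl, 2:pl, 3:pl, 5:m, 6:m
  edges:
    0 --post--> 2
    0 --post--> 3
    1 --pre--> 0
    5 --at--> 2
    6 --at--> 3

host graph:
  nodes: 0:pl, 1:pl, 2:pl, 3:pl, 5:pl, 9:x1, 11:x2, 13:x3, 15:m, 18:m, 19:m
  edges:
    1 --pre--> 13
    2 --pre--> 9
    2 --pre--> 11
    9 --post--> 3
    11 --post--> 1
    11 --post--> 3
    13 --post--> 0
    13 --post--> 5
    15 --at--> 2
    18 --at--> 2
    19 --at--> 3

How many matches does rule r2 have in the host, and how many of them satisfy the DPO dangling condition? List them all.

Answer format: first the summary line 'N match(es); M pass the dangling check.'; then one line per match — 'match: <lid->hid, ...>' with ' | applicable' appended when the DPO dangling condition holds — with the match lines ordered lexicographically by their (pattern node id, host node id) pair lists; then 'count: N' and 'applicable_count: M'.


4 match(es); 4 pass the dangling check.
match: 0->11, 1->2, 2->1, 3->3, 4->15 | applicable
match: 0->11, 1->2, 2->1, 3->3, 4->18 | applicable
match: 0->11, 1->2, 2->3, 3->1, 4->15 | applicable
match: 0->11, 1->2, 2->3, 3->1, 4->18 | applicable
count: 4
applicable_count: 4


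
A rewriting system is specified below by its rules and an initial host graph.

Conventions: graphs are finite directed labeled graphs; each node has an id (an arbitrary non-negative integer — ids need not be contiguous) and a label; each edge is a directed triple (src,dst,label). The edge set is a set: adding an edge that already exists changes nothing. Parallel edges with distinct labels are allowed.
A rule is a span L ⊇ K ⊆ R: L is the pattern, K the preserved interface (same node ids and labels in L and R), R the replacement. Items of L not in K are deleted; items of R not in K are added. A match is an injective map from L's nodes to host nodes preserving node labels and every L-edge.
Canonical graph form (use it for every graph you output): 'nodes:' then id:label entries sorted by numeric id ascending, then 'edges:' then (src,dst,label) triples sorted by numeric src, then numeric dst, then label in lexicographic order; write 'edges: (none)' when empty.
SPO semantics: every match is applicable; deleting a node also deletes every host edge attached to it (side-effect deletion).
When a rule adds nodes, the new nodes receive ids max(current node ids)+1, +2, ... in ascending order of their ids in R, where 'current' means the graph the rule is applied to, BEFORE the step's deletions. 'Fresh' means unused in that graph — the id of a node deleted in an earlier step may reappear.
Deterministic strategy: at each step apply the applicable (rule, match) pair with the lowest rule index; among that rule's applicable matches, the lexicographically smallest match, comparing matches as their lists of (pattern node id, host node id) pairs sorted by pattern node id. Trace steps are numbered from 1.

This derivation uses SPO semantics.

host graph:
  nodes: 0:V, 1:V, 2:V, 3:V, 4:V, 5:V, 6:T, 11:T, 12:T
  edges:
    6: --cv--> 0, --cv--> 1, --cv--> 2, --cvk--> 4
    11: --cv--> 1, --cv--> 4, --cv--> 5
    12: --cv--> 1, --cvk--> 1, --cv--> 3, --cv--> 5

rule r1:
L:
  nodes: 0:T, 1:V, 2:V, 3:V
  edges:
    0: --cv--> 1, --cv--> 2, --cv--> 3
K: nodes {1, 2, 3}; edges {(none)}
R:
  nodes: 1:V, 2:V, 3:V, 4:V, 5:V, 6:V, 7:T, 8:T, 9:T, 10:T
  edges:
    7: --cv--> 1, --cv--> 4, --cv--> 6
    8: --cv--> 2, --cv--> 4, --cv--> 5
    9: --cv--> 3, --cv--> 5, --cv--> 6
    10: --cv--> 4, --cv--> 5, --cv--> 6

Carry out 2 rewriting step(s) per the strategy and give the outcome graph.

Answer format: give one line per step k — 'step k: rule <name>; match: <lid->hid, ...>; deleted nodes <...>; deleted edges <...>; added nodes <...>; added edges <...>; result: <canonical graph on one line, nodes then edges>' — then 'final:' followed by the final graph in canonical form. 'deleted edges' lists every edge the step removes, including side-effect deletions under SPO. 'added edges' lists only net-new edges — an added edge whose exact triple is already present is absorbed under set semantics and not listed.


step 1: rule r1; match: 0->6, 1->0, 2->1, 3->2; deleted nodes 6; deleted edges (6,0,cv); (6,1,cv); (6,2,cv); (6,4,cvk); added nodes 13, 14, 15, 16, 17, 18, 19; added edges (16,0,cv); (16,13,cv); (16,15,cv); (17,1,cv); (17,13,cv); (17,14,cv); (18,2,cv); (18,14,cv); (18,15,cv); (19,13,cv); (19,14,cv); (19,15,cv); result: nodes: 0:V, 1:V, 2:V, 3:V, 4:V, 5:V, 11:T, 12:T, 13:V, 14:V, 15:V, 16:T, 17:T, 18:T, 19:T edges: (11,1,cv); (11,4,cv); (11,5,cv); (12,1,cv); (12,1,cvk); (12,3,cv); (12,5,cv); (16,0,cv); (16,13,cv); (16,15,cv); (17,1,cv); (17,13,cv); (17,14,cv); (18,2,cv); (18,14,cv); (18,15,cv); (19,13,cv); (19,14,cv); (19,15,cv)
step 2: rule r1; match: 0->11, 1->1, 2->4, 3->5; deleted nodes 11; deleted edges (11,1,cv); (11,4,cv); (11,5,cv); added nodes 20, 21, 22, 23, 24, 25, 26; added edges (23,1,cv); (23,20,cv); (23,22,cv); (24,4,cv); (24,20,cv); (24,21,cv); (25,5,cv); (25,21,cv); (25,22,cv); (26,20,cv); (26,21,cv); (26,22,cv); result: nodes: 0:V, 1:V, 2:V, 3:V, 4:V, 5:V, 12:T, 13:V, 14:V, 15:V, 16:T, 17:T, 18:T, 19:T, 20:V, 21:V, 22:V, 23:T, 24:T, 25:T, 26:T edges: (12,1,cv); (12,1,cvk); (12,3,cv); (12,5,cv); (16,0,cv); (16,13,cv); (16,15,cv); (17,1,cv); (17,13,cv); (17,14,cv); (18,2,cv); (18,14,cv); (18,15,cv); (19,13,cv); (19,14,cv); (19,15,cv); (23,1,cv); (23,20,cv); (23,22,cv); (24,4,cv); (24,20,cv); (24,21,cv); (25,5,cv); (25,21,cv); (25,22,cv); (26,20,cv); (26,21,cv); (26,22,cv)
final:
nodes: 0:V, 1:V, 2:V, 3:V, 4:V, 5:V, 12:T, 13:V, 14:V, 15:V, 16:T, 17:T, 18:T, 19:T, 20:V, 21:V, 22:V, 23:T, 24:T, 25:T, 26:T
edges: (12,1,cv); (12,1,cvk); (12,3,cv); (12,5,cv); (16,0,cv); (16,13,cv); (16,15,cv); (17,1,cv); (17,13,cv); (17,14,cv); (18,2,cv); (18,14,cv); (18,15,cv); (19,13,cv); (19,14,cv); (19,15,cv); (23,1,cv); (23,20,cv); (23,22,cv); (24,4,cv); (24,20,cv); (24,21,cv); (25,5,cv); (25,21,cv); (25,22,cv); (26,20,cv); (26,21,cv); (26,22,cv)


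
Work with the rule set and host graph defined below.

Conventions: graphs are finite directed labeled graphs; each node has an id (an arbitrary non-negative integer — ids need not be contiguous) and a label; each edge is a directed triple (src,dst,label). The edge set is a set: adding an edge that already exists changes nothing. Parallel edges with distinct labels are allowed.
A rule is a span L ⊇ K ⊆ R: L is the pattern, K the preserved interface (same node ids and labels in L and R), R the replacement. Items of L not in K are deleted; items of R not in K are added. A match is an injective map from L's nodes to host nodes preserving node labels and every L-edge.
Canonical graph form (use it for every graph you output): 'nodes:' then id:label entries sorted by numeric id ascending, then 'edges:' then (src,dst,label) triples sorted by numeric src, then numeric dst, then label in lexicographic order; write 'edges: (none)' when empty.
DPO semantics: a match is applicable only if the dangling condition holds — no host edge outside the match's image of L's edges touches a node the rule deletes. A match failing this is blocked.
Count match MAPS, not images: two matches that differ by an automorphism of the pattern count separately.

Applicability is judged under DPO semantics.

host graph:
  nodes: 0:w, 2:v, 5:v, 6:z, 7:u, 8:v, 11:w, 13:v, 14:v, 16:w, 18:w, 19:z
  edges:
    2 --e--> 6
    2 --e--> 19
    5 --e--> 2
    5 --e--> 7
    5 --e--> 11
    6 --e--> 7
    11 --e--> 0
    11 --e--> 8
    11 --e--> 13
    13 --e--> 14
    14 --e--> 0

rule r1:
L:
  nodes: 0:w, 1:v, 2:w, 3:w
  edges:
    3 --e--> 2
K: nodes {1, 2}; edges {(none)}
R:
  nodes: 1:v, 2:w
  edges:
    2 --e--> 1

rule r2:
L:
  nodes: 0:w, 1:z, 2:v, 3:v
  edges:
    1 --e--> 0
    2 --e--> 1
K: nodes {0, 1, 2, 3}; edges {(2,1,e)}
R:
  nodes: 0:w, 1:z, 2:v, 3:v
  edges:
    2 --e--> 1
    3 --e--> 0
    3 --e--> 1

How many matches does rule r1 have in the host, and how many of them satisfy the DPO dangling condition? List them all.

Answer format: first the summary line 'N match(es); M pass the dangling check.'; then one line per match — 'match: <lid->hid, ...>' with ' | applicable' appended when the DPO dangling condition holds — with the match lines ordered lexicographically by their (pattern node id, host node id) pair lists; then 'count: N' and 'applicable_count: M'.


10 match(es); 0 pass the dangling check.
match: 0->16, 1->2, 2->0, 3->11
match: 0->16, 1->5, 2->0, 3->11
match: 0->16, 1->8, 2->0, 3->11
match: 0->16, 1->13, 2->0, 3->11
match: 0->16, 1->14, 2->0, 3->11
match: 0->18, 1->2, 2->0, 3->11
match: 0->18, 1->5, 2->0, 3->11
match: 0->18, 1->8, 2->0, 3->11
match: 0->18, 1->13, 2->0, 3->11
match: 0->18, 1->14, 2->0, 3->11
count: 10
applicable_count: 0
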